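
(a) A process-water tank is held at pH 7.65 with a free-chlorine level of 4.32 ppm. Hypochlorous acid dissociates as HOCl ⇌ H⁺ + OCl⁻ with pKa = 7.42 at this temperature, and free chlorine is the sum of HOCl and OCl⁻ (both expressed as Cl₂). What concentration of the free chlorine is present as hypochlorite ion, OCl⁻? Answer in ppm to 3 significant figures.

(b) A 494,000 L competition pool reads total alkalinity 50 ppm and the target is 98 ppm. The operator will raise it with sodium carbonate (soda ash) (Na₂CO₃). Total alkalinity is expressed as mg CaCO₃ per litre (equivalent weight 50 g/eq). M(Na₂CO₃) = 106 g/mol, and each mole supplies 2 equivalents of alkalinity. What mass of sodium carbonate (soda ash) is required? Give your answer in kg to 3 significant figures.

(a) 2.72 ppm; (b) 25.1 kg

(a) [OCl⁻]/[HOCl] = 10^(pH − pKa) = 10^(7.65 − 7.42) = 10^0.23 = 1.698.
(a) Fraction as HOCl = 1 / (1 + 1.698) = 0.3706.
(a) OCl⁻ = (1 − 0.3706) × 4.32 ppm = 2.719 ppm.

(b) Alkalinity to add: (98 − 50) = 48 mg/L as CaCO₃ × 494,000 L = 23,710 g as CaCO₃.
(b) Equivalents: 23,710 g ÷ 50 g/eq = 474.2 eq.
(b) Each mole of Na₂CO₃ supplies 2 eq, so 474.2 / 2 = 237.1 mol.
(b) Mass: 237.1 mol × 106 g/mol = 25,130 g.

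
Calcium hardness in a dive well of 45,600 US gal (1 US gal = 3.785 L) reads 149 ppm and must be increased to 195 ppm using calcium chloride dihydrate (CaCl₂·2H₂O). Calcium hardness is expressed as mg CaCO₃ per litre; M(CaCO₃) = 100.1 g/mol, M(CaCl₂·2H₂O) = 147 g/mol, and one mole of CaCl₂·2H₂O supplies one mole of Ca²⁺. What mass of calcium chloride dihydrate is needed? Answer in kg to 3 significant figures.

11.7 kg

Volume: 45,600 US gal × 3.785 L/gal = 172,596 L.
Hardness to add: (195 − 149) = 46 mg/L as CaCO₃ × 172,596 L = 7939 g as CaCO₃.
Moles of Ca²⁺ (1 mol Ca²⁺ ≡ 1 mol CaCO₃): 7939 / 100.1 g/mol = 79.31 mol.
Mass of CaCl₂·2H₂O: 79.31 × 147 = 11,660 g.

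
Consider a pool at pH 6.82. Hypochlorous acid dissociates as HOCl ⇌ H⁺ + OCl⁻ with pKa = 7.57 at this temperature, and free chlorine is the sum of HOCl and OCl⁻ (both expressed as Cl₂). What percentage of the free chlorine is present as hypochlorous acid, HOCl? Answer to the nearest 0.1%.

[OCl⁻]/[HOCl] = 10^(pH − pKa) = 10^(6.82 − 7.57) = 10^-0.75 = 0.1778.
Fraction as HOCl = 1 / (1 + 0.1778) = 0.849.

84.9%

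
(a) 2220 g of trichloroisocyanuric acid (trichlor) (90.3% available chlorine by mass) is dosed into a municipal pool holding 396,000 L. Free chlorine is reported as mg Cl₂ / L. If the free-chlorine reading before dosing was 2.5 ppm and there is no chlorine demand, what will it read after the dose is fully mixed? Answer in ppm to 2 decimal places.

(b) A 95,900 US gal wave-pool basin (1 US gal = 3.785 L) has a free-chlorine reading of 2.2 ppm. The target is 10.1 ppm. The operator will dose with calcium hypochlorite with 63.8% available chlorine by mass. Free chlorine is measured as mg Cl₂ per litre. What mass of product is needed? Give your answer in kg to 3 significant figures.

(a) 7.56 ppm; (b) 4.49 kg

(a) Available chlorine delivered: 2220 g × 0.903 = 2005 g as Cl₂.
(a) Concentration rise: 2005 g / 396,000 L = 5.062 mg/L = 5.06 ppm.
(a) Final FC: 2.5 + 5.06 = 7.56 ppm.

(b) Volume: 95,900 US gal × 3.785 L/gal = 362,982 L.
(b) Chlorine deficit: 10.1 − 2.2 = 7.9 ppm = 7.9 mg/L as Cl₂.
(b) Cl₂ equivalent needed: 7.9 mg/L × 362,982 L = 2,868,000 mg = 2868 g.
(b) Product at 63.8% available chlorine: 2868 / 0.638 = 4495 g.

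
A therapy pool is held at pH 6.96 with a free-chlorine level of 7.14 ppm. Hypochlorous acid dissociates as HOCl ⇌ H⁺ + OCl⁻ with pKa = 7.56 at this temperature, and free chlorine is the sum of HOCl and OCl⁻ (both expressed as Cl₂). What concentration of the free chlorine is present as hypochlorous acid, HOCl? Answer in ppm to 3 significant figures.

5.71 ppm

[OCl⁻]/[HOCl] = 10^(pH − pKa) = 10^(6.96 − 7.56) = 10^-0.60 = 0.2512.
Fraction as HOCl = 1 / (1 + 0.2512) = 0.7992.
HOCl = 0.7992 × 7.14 ppm = 5.707 ppm.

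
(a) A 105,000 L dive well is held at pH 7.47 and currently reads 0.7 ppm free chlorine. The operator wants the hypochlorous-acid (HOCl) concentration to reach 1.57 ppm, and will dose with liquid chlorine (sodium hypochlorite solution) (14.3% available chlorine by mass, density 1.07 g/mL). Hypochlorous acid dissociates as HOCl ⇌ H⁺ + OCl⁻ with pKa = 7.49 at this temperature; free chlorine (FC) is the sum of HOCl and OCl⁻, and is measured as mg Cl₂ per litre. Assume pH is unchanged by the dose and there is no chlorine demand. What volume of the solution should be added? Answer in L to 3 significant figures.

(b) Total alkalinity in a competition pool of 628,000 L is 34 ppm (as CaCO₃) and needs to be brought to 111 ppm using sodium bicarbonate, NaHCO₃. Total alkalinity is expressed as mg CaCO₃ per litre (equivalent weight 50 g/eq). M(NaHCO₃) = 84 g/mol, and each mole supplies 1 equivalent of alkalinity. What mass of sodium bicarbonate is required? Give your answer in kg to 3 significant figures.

(a) [OCl⁻]/[HOCl] = 10^(pH − pKa) = 10^(7.47 − 7.49) = 0.955; fraction as HOCl = 1/(1 + 0.955) = 0.5115.
(a) Free chlorine required for 1.57 ppm HOCl: 1.57 / 0.5115 = 3.069 ppm.
(a) FC to add: 3.069 − 0.7 = 2.369 mg/L as Cl₂.
(a) Cl₂ equivalent: 2.369 mg/L × 105,000 L = 248.8 g.
(a) Product at 14.3% available Cl: 248.8 / 0.143 = 1740 g.
(a) Volume: 1740 g ÷ 1.07 g/mL = 1626 mL.

(b) Alkalinity to add: (111 − 34) = 77 mg/L as CaCO₃ × 628,000 L = 48,360 g as CaCO₃.
(b) Equivalents: 48,360 g ÷ 50 g/eq = 967.1 eq.
(b) NaHCO₃ supplies 1 eq per mole → 967.1 mol.
(b) Mass: 967.1 mol × 84 g/mol = 81,240 g.

(a) 1.63 L; (b) 81.2 kg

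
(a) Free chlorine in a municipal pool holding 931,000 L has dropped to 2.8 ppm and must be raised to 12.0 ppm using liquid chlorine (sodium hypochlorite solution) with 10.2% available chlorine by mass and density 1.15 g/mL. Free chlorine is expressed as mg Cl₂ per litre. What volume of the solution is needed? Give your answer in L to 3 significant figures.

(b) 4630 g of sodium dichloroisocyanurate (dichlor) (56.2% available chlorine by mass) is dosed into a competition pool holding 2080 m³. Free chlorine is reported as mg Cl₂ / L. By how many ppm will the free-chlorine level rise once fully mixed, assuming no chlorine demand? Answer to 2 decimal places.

(a) 73.0 L; (b) 1.25 ppm

(a) Chlorine deficit: 12.0 − 2.8 = 9.2 ppm = 9.2 mg/L as Cl₂.
(a) Cl₂ equivalent needed: 9.2 mg/L × 931,000 L = 8,565,000 mg = 8565 g.
(a) Product at 10.2% available chlorine: 8565 / 0.102 = 83,970 g.
(a) Volume at density 1.15 g/mL: 83,970 g ÷ 1.15 g/mL = 73,020 mL.

(b) Volume: 2080 m³ = 2,080,000 L.
(b) Available chlorine delivered: 4630 g × 0.562 = 2602 g as Cl₂.
(b) Concentration rise: 2602 g / 2,080,000 L = 1.251 mg/L = 1.25 ppm.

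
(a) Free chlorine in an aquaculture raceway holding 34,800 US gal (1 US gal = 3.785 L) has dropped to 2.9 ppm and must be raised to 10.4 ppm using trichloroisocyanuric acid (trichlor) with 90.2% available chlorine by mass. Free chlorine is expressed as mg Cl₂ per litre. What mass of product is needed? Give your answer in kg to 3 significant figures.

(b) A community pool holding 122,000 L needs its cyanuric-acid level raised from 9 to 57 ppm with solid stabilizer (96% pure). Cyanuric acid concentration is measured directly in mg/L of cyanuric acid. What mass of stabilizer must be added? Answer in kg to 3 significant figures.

(a) Volume: 34,800 US gal × 3.785 L/gal = 131,718 L.
(a) Chlorine deficit: 10.4 − 2.9 = 7.5 ppm = 7.5 mg/L as Cl₂.
(a) Cl₂ equivalent needed: 7.5 mg/L × 131,718 L = 987,900 mg = 987.9 g.
(a) Product at 90.2% available chlorine: 987.9 / 0.902 = 1095 g.

(b) CYA to add: (57 − 9) = 48 mg/L × 122,000 L = 5856 g cyanuric acid.
(b) At 96% purity: 5856 / 0.96 = 6100 g product.

(a) 1.10 kg; (b) 6.10 kg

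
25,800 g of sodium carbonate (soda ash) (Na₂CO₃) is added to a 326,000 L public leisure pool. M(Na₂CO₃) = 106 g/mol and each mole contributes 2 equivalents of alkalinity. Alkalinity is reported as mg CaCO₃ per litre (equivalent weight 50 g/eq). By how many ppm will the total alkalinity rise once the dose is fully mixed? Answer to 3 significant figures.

74.7 ppm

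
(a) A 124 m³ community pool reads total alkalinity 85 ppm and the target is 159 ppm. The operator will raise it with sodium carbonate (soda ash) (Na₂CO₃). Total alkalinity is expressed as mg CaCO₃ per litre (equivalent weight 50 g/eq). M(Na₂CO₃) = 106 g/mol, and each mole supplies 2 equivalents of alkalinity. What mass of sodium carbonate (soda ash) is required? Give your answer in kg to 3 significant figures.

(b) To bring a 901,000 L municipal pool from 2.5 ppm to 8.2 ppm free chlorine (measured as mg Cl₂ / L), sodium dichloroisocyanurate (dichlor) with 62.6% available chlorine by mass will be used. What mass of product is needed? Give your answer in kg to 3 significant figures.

(a) Volume: 124 m³ = 124,000 L.
(a) Alkalinity to add: (159 − 85) = 74 mg/L as CaCO₃ × 124,000 L = 9176 g as CaCO₃.
(a) Equivalents: 9176 g ÷ 50 g/eq = 183.5 eq.
(a) Each mole of Na₂CO₃ supplies 2 eq, so 183.5 / 2 = 91.76 mol.
(a) Mass: 91.76 mol × 106 g/mol = 9727 g.

(b) Chlorine deficit: 8.2 − 2.5 = 5.7 ppm = 5.7 mg/L as Cl₂.
(b) Cl₂ equivalent needed: 5.7 mg/L × 901,000 L = 5,136,000 mg = 5136 g.
(b) Product at 62.6% available chlorine: 5136 / 0.626 = 8204 g.

(a) 9.73 kg; (b) 8.20 kg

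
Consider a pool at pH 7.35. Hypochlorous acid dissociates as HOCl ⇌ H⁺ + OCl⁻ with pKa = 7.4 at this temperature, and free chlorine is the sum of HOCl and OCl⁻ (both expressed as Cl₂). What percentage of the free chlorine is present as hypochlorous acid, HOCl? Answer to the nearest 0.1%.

52.9%

[OCl⁻]/[HOCl] = 10^(pH − pKa) = 10^(7.35 − 7.4) = 10^-0.05 = 0.8913.
Fraction as HOCl = 1 / (1 + 0.8913) = 0.5288.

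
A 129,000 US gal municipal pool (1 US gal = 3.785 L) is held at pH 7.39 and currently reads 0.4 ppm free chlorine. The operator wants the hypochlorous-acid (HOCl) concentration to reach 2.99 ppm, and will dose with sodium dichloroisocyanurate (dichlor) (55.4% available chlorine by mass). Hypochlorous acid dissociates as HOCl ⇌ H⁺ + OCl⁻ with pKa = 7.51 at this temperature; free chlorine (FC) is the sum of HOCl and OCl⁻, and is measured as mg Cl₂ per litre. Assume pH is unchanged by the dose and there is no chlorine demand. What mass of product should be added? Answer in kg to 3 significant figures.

Volume: 129,000 US gal × 3.785 L/gal = 488,265 L.
[OCl⁻]/[HOCl] = 10^(pH − pKa) = 10^(7.39 − 7.51) = 0.7586; fraction as HOCl = 1/(1 + 0.7586) = 0.5686.
Free chlorine required for 2.99 ppm HOCl: 2.99 / 0.5686 = 5.258 ppm.
FC to add: 5.258 − 0.4 = 4.858 mg/L as Cl₂.
Cl₂ equivalent: 4.858 mg/L × 488,265 L = 2372 g.
Product at 55.4% available Cl: 2372 / 0.554 = 4282 g.

4.28 kg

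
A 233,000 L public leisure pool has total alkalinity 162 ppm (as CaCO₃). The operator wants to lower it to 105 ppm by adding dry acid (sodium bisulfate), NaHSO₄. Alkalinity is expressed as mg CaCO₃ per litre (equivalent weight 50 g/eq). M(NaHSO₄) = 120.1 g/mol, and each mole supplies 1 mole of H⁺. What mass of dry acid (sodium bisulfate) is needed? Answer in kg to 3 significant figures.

31.9 kg

Alkalinity to neutralize: (162 − 105) = 57 mg/L as CaCO₃ × 233,000 L = 13,280 g as CaCO₃.
Equivalents of H⁺ required: 13,280 ÷ 50 g/eq = 265.6 eq = 265.6 mol NaHSO₄.
Mass of NaHSO₄: 265.6 × 120.1 = 31,900 g.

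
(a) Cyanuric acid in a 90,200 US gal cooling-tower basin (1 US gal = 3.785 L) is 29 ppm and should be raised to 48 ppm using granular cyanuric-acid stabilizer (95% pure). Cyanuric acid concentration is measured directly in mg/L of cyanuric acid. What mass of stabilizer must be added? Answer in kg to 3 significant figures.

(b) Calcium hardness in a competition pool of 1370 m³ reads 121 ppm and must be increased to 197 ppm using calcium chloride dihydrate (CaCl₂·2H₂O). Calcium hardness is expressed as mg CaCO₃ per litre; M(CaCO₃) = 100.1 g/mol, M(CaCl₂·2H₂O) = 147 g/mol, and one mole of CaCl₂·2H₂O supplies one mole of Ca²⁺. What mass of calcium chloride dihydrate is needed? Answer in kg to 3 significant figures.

(a) Volume: 90,200 US gal × 3.785 L/gal = 341,407 L.
(a) CYA to add: (48 − 29) = 19 mg/L × 341,407 L = 6487 g cyanuric acid.
(a) At 95% purity: 6487 / 0.95 = 6828 g product.

(b) Volume: 1370 m³ = 1,370,000 L.
(b) Hardness to add: (197 − 121) = 76 mg/L as CaCO₃ × 1,370,000 L = 104,100 g as CaCO₃.
(b) Moles of Ca²⁺ (1 mol Ca²⁺ ≡ 1 mol CaCO₃): 104,100 / 100.1 g/mol = 1040 mol.
(b) Mass of CaCl₂·2H₂O: 1040 × 147 = 152,900 g.

(a) 6.83 kg; (b) 153 kg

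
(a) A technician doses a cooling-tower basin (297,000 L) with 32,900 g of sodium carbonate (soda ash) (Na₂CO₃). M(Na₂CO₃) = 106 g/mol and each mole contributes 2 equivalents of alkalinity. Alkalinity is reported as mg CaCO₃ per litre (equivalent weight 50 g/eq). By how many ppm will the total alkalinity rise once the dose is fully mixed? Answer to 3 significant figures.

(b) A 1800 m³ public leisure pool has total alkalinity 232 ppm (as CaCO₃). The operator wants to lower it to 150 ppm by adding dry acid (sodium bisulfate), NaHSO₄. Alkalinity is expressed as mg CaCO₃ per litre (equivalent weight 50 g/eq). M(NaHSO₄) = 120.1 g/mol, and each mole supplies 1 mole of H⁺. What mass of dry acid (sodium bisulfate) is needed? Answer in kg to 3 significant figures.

(a) 105 ppm; (b) 355 kg

(a) Moles of Na₂CO₃: 32,900 g ÷ 106 g/mol = 310.4 mol → 620.8 eq of alkalinity.
(a) As CaCO₃: 620.8 eq × 50 g/eq = 31,040 g.
(a) Rise: 31,040 g / 297,000 L × 1000 = 104.5 mg/L.

(b) Volume: 1800 m³ = 1,800,000 L.
(b) Alkalinity to neutralize: (232 − 150) = 82 mg/L as CaCO₃ × 1,800,000 L = 147,600 g as CaCO₃.
(b) Equivalents of H⁺ required: 147,600 ÷ 50 g/eq = 2952 eq = 2952 mol NaHSO₄.
(b) Mass of NaHSO₄: 2952 × 120.1 = 354,500 g.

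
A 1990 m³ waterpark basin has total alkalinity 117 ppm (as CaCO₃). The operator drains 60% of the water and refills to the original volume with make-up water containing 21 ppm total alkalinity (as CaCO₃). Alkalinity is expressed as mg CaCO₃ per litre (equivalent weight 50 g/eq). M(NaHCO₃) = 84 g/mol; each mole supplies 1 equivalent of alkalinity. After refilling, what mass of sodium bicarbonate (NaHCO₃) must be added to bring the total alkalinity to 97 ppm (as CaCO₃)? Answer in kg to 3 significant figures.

Volume: 1990 m³ = 1,990,000 L.
After draining 60% and refilling: 117 × 0.40 + 21 × 0.60 = 59.4 ppm.
Deficit to target: 97 − 59.4 = 37.6 mg/L.
As CaCO₃: 37.6 mg/L × 1,990,000 L = 74,820 g; ÷ 50 g/eq ÷ 1 = 1496 mol NaHCO₃.
Mass: 1496 × 84 = 125,700 g.

126 kg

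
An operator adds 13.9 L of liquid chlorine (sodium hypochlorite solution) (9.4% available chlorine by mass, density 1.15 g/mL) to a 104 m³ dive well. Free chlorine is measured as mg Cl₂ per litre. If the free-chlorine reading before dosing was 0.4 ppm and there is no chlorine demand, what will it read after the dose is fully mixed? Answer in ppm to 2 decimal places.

14.85 ppm

Volume: 104 m³ = 104,000 L.
Mass of solution: 13.9 L × 1000 mL/L × 1.15 g/mL = 15,980 g.
Available chlorine delivered: 15,980 g × 0.094 = 1503 g as Cl₂.
Concentration rise: 1503 g / 104,000 L = 14.45 mg/L = 14.45 ppm.
Final FC: 0.4 + 14.45 = 14.85 ppm.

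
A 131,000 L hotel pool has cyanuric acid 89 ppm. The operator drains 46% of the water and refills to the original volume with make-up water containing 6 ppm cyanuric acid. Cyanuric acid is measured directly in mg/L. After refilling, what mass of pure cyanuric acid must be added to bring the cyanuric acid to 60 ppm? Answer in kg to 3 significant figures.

After draining 46% and refilling: 89 × 0.54 + 6 × 0.46 = 50.82 ppm.
Deficit to target: 60 − 50.82 = 9.18 mg/L.
Mass: 9.18 mg/L × 131,000 L = 1203 g cyanuric acid.

1.20 kg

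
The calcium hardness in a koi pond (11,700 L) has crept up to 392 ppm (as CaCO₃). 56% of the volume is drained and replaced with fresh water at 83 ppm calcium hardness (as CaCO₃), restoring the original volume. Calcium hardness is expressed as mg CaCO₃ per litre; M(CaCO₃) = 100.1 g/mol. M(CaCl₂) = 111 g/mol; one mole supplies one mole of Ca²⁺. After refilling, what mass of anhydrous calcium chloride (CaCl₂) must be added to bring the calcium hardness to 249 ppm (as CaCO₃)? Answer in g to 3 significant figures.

390 g

After draining 56% and refilling: 392 × 0.44 + 83 × 0.56 = 218.96 ppm.
Deficit to target: 249 − 218.96 = 30.04 mg/L.
As CaCO₃: 30.04 mg/L × 11,700 L = 351.5 g; ÷ 100.1 = 3.511 mol Ca²⁺.
Mass: 3.511 × 111 = 389.7 g.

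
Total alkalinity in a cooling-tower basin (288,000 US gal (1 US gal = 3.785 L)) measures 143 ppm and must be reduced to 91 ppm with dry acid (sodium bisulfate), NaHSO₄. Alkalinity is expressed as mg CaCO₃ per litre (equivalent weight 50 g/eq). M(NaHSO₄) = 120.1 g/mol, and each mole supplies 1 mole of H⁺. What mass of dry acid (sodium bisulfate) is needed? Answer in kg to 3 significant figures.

Volume: 288,000 US gal × 3.785 L/gal = 1,090,080 L.
Alkalinity to neutralize: (143 − 91) = 52 mg/L as CaCO₃ × 1,090,080 L = 56,680 g as CaCO₃.
Equivalents of H⁺ required: 56,680 ÷ 50 g/eq = 1134 eq = 1134 mol NaHSO₄.
Mass of NaHSO₄: 1134 × 120.1 = 136,200 g.

136 kg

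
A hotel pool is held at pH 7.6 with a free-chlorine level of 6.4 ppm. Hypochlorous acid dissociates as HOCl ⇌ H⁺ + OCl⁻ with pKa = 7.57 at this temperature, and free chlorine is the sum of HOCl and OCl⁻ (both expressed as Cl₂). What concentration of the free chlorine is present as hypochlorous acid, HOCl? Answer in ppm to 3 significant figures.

3.09 ppm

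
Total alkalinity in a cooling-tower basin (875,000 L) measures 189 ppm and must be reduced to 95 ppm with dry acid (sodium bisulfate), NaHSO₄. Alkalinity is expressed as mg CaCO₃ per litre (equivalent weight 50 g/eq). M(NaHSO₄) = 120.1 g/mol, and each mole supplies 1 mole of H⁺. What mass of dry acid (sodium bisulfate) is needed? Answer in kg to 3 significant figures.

Alkalinity to neutralize: (189 − 95) = 94 mg/L as CaCO₃ × 875,000 L = 82,250 g as CaCO₃.
Equivalents of H⁺ required: 82,250 ÷ 50 g/eq = 1645 eq = 1645 mol NaHSO₄.
Mass of NaHSO₄: 1645 × 120.1 = 197,600 g.

198 kg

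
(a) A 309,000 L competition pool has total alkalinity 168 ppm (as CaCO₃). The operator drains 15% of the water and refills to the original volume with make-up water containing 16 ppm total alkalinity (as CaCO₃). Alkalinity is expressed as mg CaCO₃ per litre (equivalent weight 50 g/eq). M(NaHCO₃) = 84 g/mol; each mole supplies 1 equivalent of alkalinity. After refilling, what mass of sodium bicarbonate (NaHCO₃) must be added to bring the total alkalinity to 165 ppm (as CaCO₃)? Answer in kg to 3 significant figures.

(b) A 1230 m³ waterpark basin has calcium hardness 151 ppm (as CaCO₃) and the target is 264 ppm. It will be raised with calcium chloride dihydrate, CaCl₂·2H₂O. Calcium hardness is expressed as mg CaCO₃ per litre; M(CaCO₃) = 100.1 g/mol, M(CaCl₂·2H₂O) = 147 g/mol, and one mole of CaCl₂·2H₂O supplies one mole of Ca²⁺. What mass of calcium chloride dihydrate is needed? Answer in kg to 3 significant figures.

(a) 10.3 kg; (b) 204 kg

(a) After draining 15% and refilling: 168 × 0.85 + 16 × 0.15 = 145.2 ppm.
(a) Deficit to target: 165 − 145.2 = 19.8 mg/L.
(a) As CaCO₃: 19.8 mg/L × 309,000 L = 6118 g; ÷ 50 g/eq ÷ 1 = 122.4 mol NaHCO₃.
(a) Mass: 122.4 × 84 = 10,280 g.

(b) Volume: 1230 m³ = 1,230,000 L.
(b) Hardness to add: (264 − 151) = 113 mg/L as CaCO₃ × 1,230,000 L = 139,000 g as CaCO₃.
(b) Moles of Ca²⁺ (1 mol Ca²⁺ ≡ 1 mol CaCO₃): 139,000 / 100.1 g/mol = 1389 mol.
(b) Mass of CaCl₂·2H₂O: 1389 × 147 = 204,100 g.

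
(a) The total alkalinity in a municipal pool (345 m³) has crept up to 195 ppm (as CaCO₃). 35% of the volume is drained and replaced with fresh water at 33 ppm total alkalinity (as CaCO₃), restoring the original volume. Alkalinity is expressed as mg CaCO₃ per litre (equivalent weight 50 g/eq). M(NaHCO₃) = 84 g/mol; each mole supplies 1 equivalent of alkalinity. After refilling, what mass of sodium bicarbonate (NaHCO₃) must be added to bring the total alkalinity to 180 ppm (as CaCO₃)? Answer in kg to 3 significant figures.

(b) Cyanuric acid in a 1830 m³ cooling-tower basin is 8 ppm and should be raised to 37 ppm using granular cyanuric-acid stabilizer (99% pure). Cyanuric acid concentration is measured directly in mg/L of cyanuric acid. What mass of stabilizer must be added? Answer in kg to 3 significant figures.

(a) 24.2 kg; (b) 53.6 kg

(a) Volume: 345 m³ = 345,000 L.
(a) After draining 35% and refilling: 195 × 0.65 + 33 × 0.35 = 138.3 ppm.
(a) Deficit to target: 180 − 138.3 = 41.7 mg/L.
(a) As CaCO₃: 41.7 mg/L × 345,000 L = 14,390 g; ÷ 50 g/eq ÷ 1 = 287.7 mol NaHCO₃.
(a) Mass: 287.7 × 84 = 24,170 g.

(b) Volume: 1830 m³ = 1,830,000 L.
(b) CYA to add: (37 − 8) = 29 mg/L × 1,830,000 L = 53,070 g cyanuric acid.
(b) At 99% purity: 53,070 / 0.99 = 53,610 g product.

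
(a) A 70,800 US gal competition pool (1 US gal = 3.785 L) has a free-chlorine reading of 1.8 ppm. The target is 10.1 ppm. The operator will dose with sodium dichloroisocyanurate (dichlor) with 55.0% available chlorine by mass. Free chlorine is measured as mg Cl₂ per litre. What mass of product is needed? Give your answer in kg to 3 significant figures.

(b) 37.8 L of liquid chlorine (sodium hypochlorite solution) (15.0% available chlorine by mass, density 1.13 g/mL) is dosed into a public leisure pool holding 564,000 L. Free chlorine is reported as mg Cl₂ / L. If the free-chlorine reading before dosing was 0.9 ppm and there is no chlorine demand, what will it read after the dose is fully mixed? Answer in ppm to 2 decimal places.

(a) 4.04 kg; (b) 12.26 ppm

(a) Volume: 70,800 US gal × 3.785 L/gal = 267,978 L.
(a) Chlorine deficit: 10.1 − 1.8 = 8.3 ppm = 8.3 mg/L as Cl₂.
(a) Cl₂ equivalent needed: 8.3 mg/L × 267,978 L = 2,224,000 mg = 2224 g.
(a) Product at 55.0% available chlorine: 2224 / 0.55 = 4044 g.

(b) Mass of solution: 37.8 L × 1000 mL/L × 1.13 g/mL = 42,710 g.
(b) Available chlorine delivered: 42,710 g × 0.15 = 6407 g as Cl₂.
(b) Concentration rise: 6407 g / 564,000 L = 11.36 mg/L = 11.36 ppm.
(b) Final FC: 0.9 + 11.36 = 12.26 ppm.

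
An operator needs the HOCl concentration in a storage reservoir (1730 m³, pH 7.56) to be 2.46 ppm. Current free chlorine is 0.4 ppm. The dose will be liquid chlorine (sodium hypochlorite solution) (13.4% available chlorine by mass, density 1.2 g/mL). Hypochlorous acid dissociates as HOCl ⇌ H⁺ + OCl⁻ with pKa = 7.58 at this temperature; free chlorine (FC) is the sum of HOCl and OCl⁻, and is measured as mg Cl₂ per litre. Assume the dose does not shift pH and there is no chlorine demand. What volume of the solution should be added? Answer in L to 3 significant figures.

Volume: 1730 m³ = 1,730,000 L.
[OCl⁻]/[HOCl] = 10^(pH − pKa) = 10^(7.56 − 7.58) = 0.955; fraction as HOCl = 1/(1 + 0.955) = 0.5115.
Free chlorine required for 2.46 ppm HOCl: 2.46 / 0.5115 = 4.809 ppm.
FC to add: 4.809 − 0.4 = 4.409 mg/L as Cl₂.
Cl₂ equivalent: 4.409 mg/L × 1,730,000 L = 7628 g.
Product at 13.4% available Cl: 7628 / 0.134 = 56,930 g.
Volume: 56,930 g ÷ 1.2 g/mL = 47,440 mL.

47.4 L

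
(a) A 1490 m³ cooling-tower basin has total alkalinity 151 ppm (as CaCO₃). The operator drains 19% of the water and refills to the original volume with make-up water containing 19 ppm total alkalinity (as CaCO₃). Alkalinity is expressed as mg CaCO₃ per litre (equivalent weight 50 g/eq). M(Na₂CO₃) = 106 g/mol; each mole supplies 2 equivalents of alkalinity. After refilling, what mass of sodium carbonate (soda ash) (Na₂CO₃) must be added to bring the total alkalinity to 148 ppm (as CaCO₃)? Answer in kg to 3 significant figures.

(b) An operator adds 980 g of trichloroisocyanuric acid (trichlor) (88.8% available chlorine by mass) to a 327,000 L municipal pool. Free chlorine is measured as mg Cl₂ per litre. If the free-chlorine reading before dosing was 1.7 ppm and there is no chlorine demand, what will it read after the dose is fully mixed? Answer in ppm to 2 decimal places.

(a) Volume: 1490 m³ = 1,490,000 L.
(a) After draining 19% and refilling: 151 × 0.81 + 19 × 0.19 = 125.92 ppm.
(a) Deficit to target: 148 − 125.92 = 22.08 mg/L.
(a) As CaCO₃: 22.08 mg/L × 1,490,000 L = 32,900 g; ÷ 50 g/eq ÷ 2 = 329 mol Na₂CO₃.
(a) Mass: 329 × 106 = 34,870 g.

(b) Available chlorine delivered: 980 g × 0.888 = 870.2 g as Cl₂.
(b) Concentration rise: 870.2 g / 327,000 L = 2.661 mg/L = 2.66 ppm.
(b) Final FC: 1.7 + 2.66 = 4.36 ppm.

(a) 34.9 kg; (b) 4.36 ppm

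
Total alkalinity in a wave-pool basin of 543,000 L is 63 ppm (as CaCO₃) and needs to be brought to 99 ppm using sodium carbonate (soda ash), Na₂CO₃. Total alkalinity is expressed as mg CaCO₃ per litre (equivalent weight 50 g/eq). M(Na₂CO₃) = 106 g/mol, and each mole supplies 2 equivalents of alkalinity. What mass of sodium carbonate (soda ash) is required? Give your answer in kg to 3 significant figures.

20.7 kg

Alkalinity to add: (99 − 63) = 36 mg/L as CaCO₃ × 543,000 L = 19,550 g as CaCO₃.
Equivalents: 19,550 g ÷ 50 g/eq = 391 eq.
Each mole of Na₂CO₃ supplies 2 eq, so 391 / 2 = 195.5 mol.
Mass: 195.5 mol × 106 g/mol = 20,720 g.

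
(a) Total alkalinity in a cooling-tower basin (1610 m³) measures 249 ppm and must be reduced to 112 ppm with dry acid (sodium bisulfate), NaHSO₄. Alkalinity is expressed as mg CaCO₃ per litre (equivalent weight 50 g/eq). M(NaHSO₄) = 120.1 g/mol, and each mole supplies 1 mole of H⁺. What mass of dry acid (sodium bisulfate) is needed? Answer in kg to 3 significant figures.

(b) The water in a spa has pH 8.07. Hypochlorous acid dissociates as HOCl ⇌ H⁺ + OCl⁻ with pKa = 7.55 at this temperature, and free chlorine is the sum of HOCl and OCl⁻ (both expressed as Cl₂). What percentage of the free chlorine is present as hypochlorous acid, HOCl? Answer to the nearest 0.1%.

(a) Volume: 1610 m³ = 1,610,000 L.
(a) Alkalinity to neutralize: (249 − 112) = 137 mg/L as CaCO₃ × 1,610,000 L = 220,600 g as CaCO₃.
(a) Equivalents of H⁺ required: 220,600 ÷ 50 g/eq = 4411 eq = 4411 mol NaHSO₄.
(a) Mass of NaHSO₄: 4411 × 120.1 = 529,800 g.

(b) [OCl⁻]/[HOCl] = 10^(pH − pKa) = 10^(8.07 − 7.55) = 10^0.52 = 3.311.
(b) Fraction as HOCl = 1 / (1 + 3.311) = 0.2319.

(a) 530 kg; (b) 23.2%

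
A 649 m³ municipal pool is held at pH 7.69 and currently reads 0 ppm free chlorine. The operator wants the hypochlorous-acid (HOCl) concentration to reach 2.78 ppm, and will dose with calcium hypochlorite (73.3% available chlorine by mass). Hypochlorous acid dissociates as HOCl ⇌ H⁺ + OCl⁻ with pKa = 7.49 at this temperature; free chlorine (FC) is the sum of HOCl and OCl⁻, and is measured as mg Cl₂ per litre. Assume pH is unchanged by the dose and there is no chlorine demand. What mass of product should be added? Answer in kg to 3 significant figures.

6.36 kg

Volume: 649 m³ = 649,000 L.
[OCl⁻]/[HOCl] = 10^(pH − pKa) = 10^(7.69 − 7.49) = 1.585; fraction as HOCl = 1/(1 + 1.585) = 0.3869.
Free chlorine required for 2.78 ppm HOCl: 2.78 / 0.3869 = 7.186 ppm.
FC to add: 7.186 − 0 = 7.186 mg/L as Cl₂.
Cl₂ equivalent: 7.186 mg/L × 649,000 L = 4664 g.
Product at 73.3% available Cl: 4664 / 0.733 = 6363 g.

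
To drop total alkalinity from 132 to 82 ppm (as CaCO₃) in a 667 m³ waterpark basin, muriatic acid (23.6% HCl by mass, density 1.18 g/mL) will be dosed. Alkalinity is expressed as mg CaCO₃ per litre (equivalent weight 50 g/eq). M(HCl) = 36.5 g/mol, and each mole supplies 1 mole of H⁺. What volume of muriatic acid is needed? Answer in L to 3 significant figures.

Volume: 667 m³ = 667,000 L.
Alkalinity to neutralize: (132 − 82) = 50 mg/L as CaCO₃ × 667,000 L = 33,350 g as CaCO₃.
Equivalents of H⁺ required: 33,350 ÷ 50 g/eq = 667 eq = 667 mol HCl.
Mass of HCl: 667 × 36.5 = 24,350 g.
Mass of 23.6% solution: 24,350 / 0.236 = 103,200 g.
Volume: 103,200 g ÷ 1.18 g/mL = 87,420 mL.

87.4 L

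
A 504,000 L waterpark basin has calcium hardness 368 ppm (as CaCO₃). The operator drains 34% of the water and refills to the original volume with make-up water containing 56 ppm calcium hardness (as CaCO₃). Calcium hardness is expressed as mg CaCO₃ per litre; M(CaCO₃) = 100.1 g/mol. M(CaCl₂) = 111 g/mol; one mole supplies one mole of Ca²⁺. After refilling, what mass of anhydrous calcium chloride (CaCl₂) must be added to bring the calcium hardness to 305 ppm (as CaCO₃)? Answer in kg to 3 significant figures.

After draining 34% and refilling: 368 × 0.66 + 56 × 0.34 = 261.92 ppm.
Deficit to target: 305 − 261.92 = 43.08 mg/L.
As CaCO₃: 43.08 mg/L × 504,000 L = 21,710 g; ÷ 100.1 = 216.9 mol Ca²⁺.
Mass: 216.9 × 111 = 24,080 g.

24.1 kg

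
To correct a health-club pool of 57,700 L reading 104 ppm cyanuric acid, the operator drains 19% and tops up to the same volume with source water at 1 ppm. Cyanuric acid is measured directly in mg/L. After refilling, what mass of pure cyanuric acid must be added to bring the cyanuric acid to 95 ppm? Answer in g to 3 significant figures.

610 g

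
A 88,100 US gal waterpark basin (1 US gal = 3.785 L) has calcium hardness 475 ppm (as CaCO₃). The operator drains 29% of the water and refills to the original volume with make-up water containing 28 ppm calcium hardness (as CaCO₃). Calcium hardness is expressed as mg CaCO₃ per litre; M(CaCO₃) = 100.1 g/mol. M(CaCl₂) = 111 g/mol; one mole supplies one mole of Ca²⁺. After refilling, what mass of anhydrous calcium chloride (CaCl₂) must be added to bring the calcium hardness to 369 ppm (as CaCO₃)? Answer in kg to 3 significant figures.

Volume: 88,100 US gal × 3.785 L/gal = 333,458 L.
After draining 29% and refilling: 475 × 0.71 + 28 × 0.29 = 345.37 ppm.
Deficit to target: 369 − 345.37 = 23.63 mg/L.
As CaCO₃: 23.63 mg/L × 333,458 L = 7880 g; ÷ 100.1 = 78.72 mol Ca²⁺.
Mass: 78.72 × 111 = 8738 g.

8.74 kg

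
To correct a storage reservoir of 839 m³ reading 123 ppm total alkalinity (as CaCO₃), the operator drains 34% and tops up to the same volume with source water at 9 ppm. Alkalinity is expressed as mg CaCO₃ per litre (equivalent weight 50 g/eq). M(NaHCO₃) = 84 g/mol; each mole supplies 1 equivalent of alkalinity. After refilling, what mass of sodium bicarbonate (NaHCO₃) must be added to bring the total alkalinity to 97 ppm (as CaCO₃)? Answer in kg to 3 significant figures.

Volume: 839 m³ = 839,000 L.
After draining 34% and refilling: 123 × 0.66 + 9 × 0.34 = 84.24 ppm.
Deficit to target: 97 − 84.24 = 12.76 mg/L.
As CaCO₃: 12.76 mg/L × 839,000 L = 10,710 g; ÷ 50 g/eq ÷ 1 = 214.1 mol NaHCO₃.
Mass: 214.1 × 84 = 17,990 g.

18.0 kg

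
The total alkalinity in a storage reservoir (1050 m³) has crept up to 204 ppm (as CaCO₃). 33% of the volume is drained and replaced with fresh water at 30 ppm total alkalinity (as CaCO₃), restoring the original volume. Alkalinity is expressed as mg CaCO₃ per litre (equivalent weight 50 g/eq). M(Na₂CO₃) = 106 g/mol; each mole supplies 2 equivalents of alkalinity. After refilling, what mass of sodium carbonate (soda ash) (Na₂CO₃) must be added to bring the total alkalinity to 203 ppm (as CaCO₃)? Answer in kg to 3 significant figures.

Volume: 1050 m³ = 1,050,000 L.
After draining 33% and refilling: 204 × 0.67 + 30 × 0.33 = 146.58 ppm.
Deficit to target: 203 − 146.58 = 56.42 mg/L.
As CaCO₃: 56.42 mg/L × 1,050,000 L = 59,240 g; ÷ 50 g/eq ÷ 2 = 592.4 mol Na₂CO₃.
Mass: 592.4 × 106 = 62,800 g.

62.8 kg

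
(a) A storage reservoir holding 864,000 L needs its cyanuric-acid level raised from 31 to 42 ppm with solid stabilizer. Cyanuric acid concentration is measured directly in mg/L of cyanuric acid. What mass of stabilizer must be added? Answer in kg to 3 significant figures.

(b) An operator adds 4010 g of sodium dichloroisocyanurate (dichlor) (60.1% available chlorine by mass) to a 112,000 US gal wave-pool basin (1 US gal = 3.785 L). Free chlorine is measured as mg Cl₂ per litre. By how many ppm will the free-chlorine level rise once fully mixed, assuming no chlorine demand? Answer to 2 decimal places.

(a) CYA to add: (42 − 31) = 11 mg/L × 864,000 L = 9504 g cyanuric acid.

(b) Volume: 112,000 US gal × 3.785 L/gal = 423,920 L.
(b) Available chlorine delivered: 4010 g × 0.601 = 2410 g as Cl₂.
(b) Concentration rise: 2410 g / 423,920 L = 5.685 mg/L = 5.69 ppm.

(a) 9.50 kg; (b) 5.69 ppm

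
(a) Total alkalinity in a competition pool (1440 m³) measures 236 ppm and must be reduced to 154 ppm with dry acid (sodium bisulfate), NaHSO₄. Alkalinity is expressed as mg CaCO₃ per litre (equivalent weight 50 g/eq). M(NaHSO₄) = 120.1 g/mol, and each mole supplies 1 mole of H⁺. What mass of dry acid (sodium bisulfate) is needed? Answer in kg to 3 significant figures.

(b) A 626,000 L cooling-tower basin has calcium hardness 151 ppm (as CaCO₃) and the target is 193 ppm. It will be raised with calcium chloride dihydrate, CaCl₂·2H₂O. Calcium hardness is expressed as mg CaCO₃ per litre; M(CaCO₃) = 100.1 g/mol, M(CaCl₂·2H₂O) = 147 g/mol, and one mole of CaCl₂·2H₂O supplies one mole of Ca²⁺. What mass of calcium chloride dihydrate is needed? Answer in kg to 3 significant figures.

(a) 284 kg; (b) 38.6 kg

(a) Volume: 1440 m³ = 1,440,000 L.
(a) Alkalinity to neutralize: (236 − 154) = 82 mg/L as CaCO₃ × 1,440,000 L = 118,100 g as CaCO₃.
(a) Equivalents of H⁺ required: 118,100 ÷ 50 g/eq = 2362 eq = 2362 mol NaHSO₄.
(a) Mass of NaHSO₄: 2362 × 120.1 = 283,600 g.

(b) Hardness to add: (193 − 151) = 42 mg/L as CaCO₃ × 626,000 L = 26,290 g as CaCO₃.
(b) Moles of Ca²⁺ (1 mol Ca²⁺ ≡ 1 mol CaCO₃): 26,290 / 100.1 g/mol = 262.7 mol.
(b) Mass of CaCl₂·2H₂O: 262.7 × 147 = 38,610 g.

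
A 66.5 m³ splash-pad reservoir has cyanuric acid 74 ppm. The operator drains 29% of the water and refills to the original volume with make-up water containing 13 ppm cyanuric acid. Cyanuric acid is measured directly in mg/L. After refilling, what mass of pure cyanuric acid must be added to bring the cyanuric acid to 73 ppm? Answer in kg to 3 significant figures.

Volume: 66.5 m³ = 66,500 L.
After draining 29% and refilling: 74 × 0.71 + 13 × 0.29 = 56.31 ppm.
Deficit to target: 73 − 56.31 = 16.69 mg/L.
Mass: 16.69 mg/L × 66,500 L = 1110 g cyanuric acid.

1.11 kg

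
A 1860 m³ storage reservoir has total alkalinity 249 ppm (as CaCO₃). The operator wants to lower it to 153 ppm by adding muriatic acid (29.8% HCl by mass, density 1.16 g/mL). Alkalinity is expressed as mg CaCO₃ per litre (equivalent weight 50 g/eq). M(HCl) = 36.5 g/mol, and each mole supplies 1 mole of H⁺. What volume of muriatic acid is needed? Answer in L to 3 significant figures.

377 L

Volume: 1860 m³ = 1,860,000 L.
Alkalinity to neutralize: (249 − 153) = 96 mg/L as CaCO₃ × 1,860,000 L = 178,600 g as CaCO₃.
Equivalents of H⁺ required: 178,600 ÷ 50 g/eq = 3571 eq = 3571 mol HCl.
Mass of HCl: 3571 × 36.5 = 130,300 g.
Mass of 29.8% solution: 130,300 / 0.298 = 437,400 g.
Volume: 437,400 g ÷ 1.16 g/mL = 377,100 mL.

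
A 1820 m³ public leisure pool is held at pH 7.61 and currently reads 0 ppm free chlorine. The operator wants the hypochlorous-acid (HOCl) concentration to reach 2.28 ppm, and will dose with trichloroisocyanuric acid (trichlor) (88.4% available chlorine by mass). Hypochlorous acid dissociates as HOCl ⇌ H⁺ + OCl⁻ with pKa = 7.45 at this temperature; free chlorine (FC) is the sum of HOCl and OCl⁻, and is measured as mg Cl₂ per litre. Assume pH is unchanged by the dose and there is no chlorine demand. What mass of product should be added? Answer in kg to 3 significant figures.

11.5 kg

Volume: 1820 m³ = 1,820,000 L.
[OCl⁻]/[HOCl] = 10^(pH − pKa) = 10^(7.61 − 7.45) = 1.445; fraction as HOCl = 1/(1 + 1.445) = 0.4089.
Free chlorine required for 2.28 ppm HOCl: 2.28 / 0.4089 = 5.576 ppm.
FC to add: 5.576 − 0 = 5.576 mg/L as Cl₂.
Cl₂ equivalent: 5.576 mg/L × 1,820,000 L = 10,150 g.
Product at 88.4% available Cl: 10,150 / 0.884 = 11,480 g.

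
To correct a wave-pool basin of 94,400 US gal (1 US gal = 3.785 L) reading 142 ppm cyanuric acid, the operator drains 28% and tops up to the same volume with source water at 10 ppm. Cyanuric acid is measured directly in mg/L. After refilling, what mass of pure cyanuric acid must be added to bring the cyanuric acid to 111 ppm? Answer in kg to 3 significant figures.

2.13 kg

Volume: 94,400 US gal × 3.785 L/gal = 357,304 L.
After draining 28% and refilling: 142 × 0.72 + 10 × 0.28 = 105.04 ppm.
Deficit to target: 111 − 105.04 = 5.96 mg/L.
Mass: 5.96 mg/L × 357,304 L = 2130 g cyanuric acid.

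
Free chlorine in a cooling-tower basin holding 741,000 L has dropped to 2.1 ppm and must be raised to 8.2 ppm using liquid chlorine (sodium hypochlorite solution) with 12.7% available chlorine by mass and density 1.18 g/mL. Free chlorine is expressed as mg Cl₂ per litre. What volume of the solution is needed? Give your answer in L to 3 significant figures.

30.2 L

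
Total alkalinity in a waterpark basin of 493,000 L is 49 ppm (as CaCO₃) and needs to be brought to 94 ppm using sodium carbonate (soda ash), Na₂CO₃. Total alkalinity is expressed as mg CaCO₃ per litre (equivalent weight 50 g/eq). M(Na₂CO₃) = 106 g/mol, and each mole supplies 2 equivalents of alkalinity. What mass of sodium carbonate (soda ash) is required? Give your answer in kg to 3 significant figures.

Alkalinity to add: (94 − 49) = 45 mg/L as CaCO₃ × 493,000 L = 22,180 g as CaCO₃.
Equivalents: 22,180 g ÷ 50 g/eq = 443.7 eq.
Each mole of Na₂CO₃ supplies 2 eq, so 443.7 / 2 = 221.8 mol.
Mass: 221.8 mol × 106 g/mol = 23,520 g.

23.5 kg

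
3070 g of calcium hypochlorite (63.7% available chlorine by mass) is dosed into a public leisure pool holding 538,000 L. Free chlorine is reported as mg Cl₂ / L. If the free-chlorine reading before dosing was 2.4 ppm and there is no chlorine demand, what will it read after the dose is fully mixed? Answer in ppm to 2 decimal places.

Available chlorine delivered: 3070 g × 0.637 = 1956 g as Cl₂.
Concentration rise: 1956 g / 538,000 L = 3.635 mg/L = 3.63 ppm.
Final FC: 2.4 + 3.63 = 6.03 ppm.

6.03 ppm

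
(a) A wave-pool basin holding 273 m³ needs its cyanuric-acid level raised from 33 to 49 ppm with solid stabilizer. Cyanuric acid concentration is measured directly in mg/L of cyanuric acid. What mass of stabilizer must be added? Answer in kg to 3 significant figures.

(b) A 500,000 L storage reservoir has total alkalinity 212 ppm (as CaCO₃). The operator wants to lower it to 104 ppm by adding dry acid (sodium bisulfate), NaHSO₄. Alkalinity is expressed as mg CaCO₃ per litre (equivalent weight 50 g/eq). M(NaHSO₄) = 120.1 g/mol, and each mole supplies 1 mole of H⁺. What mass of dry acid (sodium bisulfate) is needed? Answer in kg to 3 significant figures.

(a) Volume: 273 m³ = 273,000 L.
(a) CYA to add: (49 − 33) = 16 mg/L × 273,000 L = 4368 g cyanuric acid.

(b) Alkalinity to neutralize: (212 − 104) = 108 mg/L as CaCO₃ × 500,000 L = 54,000 g as CaCO₃.
(b) Equivalents of H⁺ required: 54,000 ÷ 50 g/eq = 1080 eq = 1080 mol NaHSO₄.
(b) Mass of NaHSO₄: 1080 × 120.1 = 129,700 g.

(a) 4.37 kg; (b) 130 kg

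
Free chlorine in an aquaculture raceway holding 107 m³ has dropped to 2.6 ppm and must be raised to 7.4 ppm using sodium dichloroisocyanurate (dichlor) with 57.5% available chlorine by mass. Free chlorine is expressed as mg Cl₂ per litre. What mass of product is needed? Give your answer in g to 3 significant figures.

893 g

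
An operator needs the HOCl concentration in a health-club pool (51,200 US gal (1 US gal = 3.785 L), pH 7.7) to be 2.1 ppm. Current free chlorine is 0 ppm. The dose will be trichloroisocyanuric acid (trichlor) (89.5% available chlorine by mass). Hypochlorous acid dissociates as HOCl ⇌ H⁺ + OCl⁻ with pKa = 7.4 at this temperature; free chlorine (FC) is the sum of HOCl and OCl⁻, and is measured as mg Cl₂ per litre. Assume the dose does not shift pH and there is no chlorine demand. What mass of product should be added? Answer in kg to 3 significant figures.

Volume: 51,200 US gal × 3.785 L/gal = 193,792 L.
[OCl⁻]/[HOCl] = 10^(pH − pKa) = 10^(7.7 − 7.4) = 1.995; fraction as HOCl = 1/(1 + 1.995) = 0.3339.
Free chlorine required for 2.1 ppm HOCl: 2.1 / 0.3339 = 6.29 ppm.
FC to add: 6.29 − 0 = 6.29 mg/L as Cl₂.
Cl₂ equivalent: 6.29 mg/L × 193,792 L = 1219 g.
Product at 89.5% available Cl: 1219 / 0.895 = 1362 g.

1.36 kg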